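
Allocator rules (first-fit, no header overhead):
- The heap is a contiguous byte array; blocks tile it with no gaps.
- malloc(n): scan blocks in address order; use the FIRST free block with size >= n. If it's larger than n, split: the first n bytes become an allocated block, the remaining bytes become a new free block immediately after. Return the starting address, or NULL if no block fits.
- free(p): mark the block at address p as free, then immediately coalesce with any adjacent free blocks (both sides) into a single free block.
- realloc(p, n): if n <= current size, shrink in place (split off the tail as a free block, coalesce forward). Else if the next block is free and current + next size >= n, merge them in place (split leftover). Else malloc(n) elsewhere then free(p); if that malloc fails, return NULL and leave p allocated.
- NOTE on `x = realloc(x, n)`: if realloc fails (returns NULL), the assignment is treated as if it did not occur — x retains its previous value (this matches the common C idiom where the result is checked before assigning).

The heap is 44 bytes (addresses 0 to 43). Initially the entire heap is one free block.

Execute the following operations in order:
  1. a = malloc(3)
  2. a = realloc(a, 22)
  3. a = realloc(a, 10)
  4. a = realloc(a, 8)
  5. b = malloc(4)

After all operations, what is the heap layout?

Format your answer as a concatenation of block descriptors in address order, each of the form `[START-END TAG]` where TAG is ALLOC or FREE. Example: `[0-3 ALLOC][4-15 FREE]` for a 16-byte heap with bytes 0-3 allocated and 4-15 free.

Answer: [0-7 ALLOC][8-11 ALLOC][12-43 FREE]

Derivation:
Op 1: a = malloc(3) -> a = 0; heap: [0-2 ALLOC][3-43 FREE]
Op 2: a = realloc(a, 22) -> a = 0; heap: [0-21 ALLOC][22-43 FREE]
Op 3: a = realloc(a, 10) -> a = 0; heap: [0-9 ALLOC][10-43 FREE]
Op 4: a = realloc(a, 8) -> a = 0; heap: [0-7 ALLOC][8-43 FREE]
Op 5: b = malloc(4) -> b = 8; heap: [0-7 ALLOC][8-11 ALLOC][12-43 FREE]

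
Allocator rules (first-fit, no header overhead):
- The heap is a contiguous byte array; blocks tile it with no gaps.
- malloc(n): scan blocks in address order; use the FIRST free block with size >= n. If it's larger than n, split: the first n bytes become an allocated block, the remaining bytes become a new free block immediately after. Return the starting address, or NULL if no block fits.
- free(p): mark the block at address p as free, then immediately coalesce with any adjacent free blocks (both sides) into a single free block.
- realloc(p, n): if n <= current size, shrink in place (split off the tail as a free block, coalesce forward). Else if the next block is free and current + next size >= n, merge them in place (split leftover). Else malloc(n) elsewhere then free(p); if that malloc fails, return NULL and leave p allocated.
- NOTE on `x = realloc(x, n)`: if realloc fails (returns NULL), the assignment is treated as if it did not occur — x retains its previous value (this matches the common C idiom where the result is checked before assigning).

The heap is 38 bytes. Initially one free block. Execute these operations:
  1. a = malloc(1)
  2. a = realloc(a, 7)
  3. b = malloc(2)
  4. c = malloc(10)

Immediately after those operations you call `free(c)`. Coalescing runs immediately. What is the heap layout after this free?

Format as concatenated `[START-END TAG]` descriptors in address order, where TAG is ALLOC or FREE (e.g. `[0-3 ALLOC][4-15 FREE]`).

Op 1: a = malloc(1) -> a = 0; heap: [0-0 ALLOC][1-37 FREE]
Op 2: a = realloc(a, 7) -> a = 0; heap: [0-6 ALLOC][7-37 FREE]
Op 3: b = malloc(2) -> b = 7; heap: [0-6 ALLOC][7-8 ALLOC][9-37 FREE]
Op 4: c = malloc(10) -> c = 9; heap: [0-6 ALLOC][7-8 ALLOC][9-18 ALLOC][19-37 FREE]
free(c): c = 9 -> block [9-18 ALLOC]; mark free, coalesce with adjacent free neighbors -> [0-6 ALLOC][7-8 ALLOC][9-37 FREE]

Answer: [0-6 ALLOC][7-8 ALLOC][9-37 FREE]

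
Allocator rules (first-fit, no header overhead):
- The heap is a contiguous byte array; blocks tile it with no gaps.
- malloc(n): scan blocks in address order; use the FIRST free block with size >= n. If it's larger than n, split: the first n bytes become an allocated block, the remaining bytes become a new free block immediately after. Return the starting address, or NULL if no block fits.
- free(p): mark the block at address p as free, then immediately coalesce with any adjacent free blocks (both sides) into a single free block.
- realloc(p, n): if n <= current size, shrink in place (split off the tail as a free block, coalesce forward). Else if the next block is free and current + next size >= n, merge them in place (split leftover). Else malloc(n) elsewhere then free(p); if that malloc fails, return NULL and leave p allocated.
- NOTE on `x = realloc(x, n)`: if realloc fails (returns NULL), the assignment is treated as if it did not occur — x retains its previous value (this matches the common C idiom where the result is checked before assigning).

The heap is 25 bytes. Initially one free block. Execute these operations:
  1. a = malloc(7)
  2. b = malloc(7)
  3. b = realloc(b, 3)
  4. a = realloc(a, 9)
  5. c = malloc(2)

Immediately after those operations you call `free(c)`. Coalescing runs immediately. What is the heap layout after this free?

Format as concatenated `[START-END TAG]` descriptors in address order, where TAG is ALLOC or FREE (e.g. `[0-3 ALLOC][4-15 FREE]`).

Op 1: a = malloc(7) -> a = 0; heap: [0-6 ALLOC][7-24 FREE]
Op 2: b = malloc(7) -> b = 7; heap: [0-6 ALLOC][7-13 ALLOC][14-24 FREE]
Op 3: b = realloc(b, 3) -> b = 7; heap: [0-6 ALLOC][7-9 ALLOC][10-24 FREE]
Op 4: a = realloc(a, 9) -> a = 10; heap: [0-6 FREE][7-9 ALLOC][10-18 ALLOC][19-24 FREE]
Op 5: c = malloc(2) -> c = 0; heap: [0-1 ALLOC][2-6 FREE][7-9 ALLOC][10-18 ALLOC][19-24 FREE]
free(c): c = 0 -> block [0-1 ALLOC]; mark free, coalesce with adjacent free neighbors -> [0-6 FREE][7-9 ALLOC][10-18 ALLOC][19-24 FREE]

Answer: [0-6 FREE][7-9 ALLOC][10-18 ALLOC][19-24 FREE]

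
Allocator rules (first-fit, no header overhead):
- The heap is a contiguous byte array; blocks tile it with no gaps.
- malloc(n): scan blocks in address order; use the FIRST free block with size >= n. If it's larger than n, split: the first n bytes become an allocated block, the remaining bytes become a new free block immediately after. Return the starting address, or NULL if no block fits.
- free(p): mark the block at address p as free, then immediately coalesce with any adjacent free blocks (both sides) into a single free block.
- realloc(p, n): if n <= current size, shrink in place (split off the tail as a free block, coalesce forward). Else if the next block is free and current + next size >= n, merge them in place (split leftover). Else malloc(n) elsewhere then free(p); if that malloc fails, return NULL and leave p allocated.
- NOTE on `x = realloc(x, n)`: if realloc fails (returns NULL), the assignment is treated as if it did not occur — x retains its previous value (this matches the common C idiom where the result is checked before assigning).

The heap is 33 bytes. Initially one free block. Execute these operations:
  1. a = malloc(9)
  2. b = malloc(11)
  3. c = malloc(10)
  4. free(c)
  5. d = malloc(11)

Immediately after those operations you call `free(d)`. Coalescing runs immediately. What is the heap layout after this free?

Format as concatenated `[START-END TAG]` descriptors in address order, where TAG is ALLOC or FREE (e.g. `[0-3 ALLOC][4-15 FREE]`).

Answer: [0-8 ALLOC][9-19 ALLOC][20-32 FREE]

Derivation:
Op 1: a = malloc(9) -> a = 0; heap: [0-8 ALLOC][9-32 FREE]
Op 2: b = malloc(11) -> b = 9; heap: [0-8 ALLOC][9-19 ALLOC][20-32 FREE]
Op 3: c = malloc(10) -> c = 20; heap: [0-8 ALLOC][9-19 ALLOC][20-29 ALLOC][30-32 FREE]
Op 4: free(c) -> (freed c); heap: [0-8 ALLOC][9-19 ALLOC][20-32 FREE]
Op 5: d = malloc(11) -> d = 20; heap: [0-8 ALLOC][9-19 ALLOC][20-30 ALLOC][31-32 FREE]
free(d): d = 20 -> block [20-30 ALLOC]; mark free, coalesce with adjacent free neighbors -> [0-8 ALLOC][9-19 ALLOC][20-32 FREE]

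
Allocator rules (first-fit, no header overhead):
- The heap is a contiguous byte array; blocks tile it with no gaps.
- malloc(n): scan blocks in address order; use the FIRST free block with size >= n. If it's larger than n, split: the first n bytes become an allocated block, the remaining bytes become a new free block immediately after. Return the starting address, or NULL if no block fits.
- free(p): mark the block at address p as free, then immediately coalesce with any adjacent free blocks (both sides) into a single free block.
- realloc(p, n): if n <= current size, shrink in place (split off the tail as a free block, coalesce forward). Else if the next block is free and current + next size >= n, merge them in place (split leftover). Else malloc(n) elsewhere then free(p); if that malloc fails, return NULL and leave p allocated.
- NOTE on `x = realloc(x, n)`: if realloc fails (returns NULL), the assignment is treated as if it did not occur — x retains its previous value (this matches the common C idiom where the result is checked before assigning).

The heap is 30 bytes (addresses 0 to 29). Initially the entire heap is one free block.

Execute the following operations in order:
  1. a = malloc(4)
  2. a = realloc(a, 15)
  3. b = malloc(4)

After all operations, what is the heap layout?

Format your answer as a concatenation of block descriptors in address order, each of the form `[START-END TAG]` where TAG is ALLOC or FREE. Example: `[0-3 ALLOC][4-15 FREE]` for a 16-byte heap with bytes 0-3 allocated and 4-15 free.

Answer: [0-14 ALLOC][15-18 ALLOC][19-29 FREE]

Derivation:
Op 1: a = malloc(4) -> a = 0; heap: [0-3 ALLOC][4-29 FREE]
Op 2: a = realloc(a, 15) -> a = 0; heap: [0-14 ALLOC][15-29 FREE]
Op 3: b = malloc(4) -> b = 15; heap: [0-14 ALLOC][15-18 ALLOC][19-29 FREE]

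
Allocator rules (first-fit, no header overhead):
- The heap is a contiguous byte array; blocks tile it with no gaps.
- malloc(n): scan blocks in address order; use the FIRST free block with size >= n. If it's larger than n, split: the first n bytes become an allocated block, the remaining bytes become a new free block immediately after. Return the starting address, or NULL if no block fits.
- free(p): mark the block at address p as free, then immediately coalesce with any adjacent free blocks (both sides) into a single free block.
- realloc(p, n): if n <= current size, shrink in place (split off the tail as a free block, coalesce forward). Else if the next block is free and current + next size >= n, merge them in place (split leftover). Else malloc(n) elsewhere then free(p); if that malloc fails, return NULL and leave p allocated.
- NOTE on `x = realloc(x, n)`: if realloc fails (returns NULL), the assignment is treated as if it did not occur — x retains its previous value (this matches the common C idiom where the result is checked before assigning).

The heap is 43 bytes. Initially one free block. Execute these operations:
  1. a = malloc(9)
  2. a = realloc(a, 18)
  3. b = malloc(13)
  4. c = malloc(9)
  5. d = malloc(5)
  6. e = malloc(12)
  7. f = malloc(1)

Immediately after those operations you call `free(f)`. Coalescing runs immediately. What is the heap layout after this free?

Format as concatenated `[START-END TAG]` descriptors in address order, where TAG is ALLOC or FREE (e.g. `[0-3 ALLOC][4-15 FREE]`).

Answer: [0-17 ALLOC][18-30 ALLOC][31-39 ALLOC][40-42 FREE]

Derivation:
Op 1: a = malloc(9) -> a = 0; heap: [0-8 ALLOC][9-42 FREE]
Op 2: a = realloc(a, 18) -> a = 0; heap: [0-17 ALLOC][18-42 FREE]
Op 3: b = malloc(13) -> b = 18; heap: [0-17 ALLOC][18-30 ALLOC][31-42 FREE]
Op 4: c = malloc(9) -> c = 31; heap: [0-17 ALLOC][18-30 ALLOC][31-39 ALLOC][40-42 FREE]
Op 5: d = malloc(5) -> d = NULL; heap: [0-17 ALLOC][18-30 ALLOC][31-39 ALLOC][40-42 FREE]
Op 6: e = malloc(12) -> e = NULL; heap: [0-17 ALLOC][18-30 ALLOC][31-39 ALLOC][40-42 FREE]
Op 7: f = malloc(1) -> f = 40; heap: [0-17 ALLOC][18-30 ALLOC][31-39 ALLOC][40-40 ALLOC][41-42 FREE]
free(f): f = 40 -> block [40-40 ALLOC]; mark free, coalesce with adjacent free neighbors -> [0-17 ALLOC][18-30 ALLOC][31-39 ALLOC][40-42 FREE]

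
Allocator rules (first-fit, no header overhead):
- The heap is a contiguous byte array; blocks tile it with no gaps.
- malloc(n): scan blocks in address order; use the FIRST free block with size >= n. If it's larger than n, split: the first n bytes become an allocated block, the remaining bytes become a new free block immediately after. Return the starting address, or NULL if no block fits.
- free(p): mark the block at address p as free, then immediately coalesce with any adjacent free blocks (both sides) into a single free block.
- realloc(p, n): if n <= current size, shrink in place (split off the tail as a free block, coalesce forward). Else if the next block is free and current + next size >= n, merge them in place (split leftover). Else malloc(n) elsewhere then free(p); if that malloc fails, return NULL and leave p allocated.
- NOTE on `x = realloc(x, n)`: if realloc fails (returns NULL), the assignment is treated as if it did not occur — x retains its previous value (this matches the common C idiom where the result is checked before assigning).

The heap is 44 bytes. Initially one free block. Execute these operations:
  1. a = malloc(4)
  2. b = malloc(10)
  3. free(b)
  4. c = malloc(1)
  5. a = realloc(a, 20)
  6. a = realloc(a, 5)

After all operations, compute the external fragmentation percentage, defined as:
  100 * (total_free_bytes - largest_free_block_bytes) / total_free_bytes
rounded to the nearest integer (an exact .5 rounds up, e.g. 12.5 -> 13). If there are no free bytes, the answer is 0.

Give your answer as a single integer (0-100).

Answer: 11

Derivation:
Op 1: a = malloc(4) -> a = 0; heap: [0-3 ALLOC][4-43 FREE]
Op 2: b = malloc(10) -> b = 4; heap: [0-3 ALLOC][4-13 ALLOC][14-43 FREE]
Op 3: free(b) -> (freed b); heap: [0-3 ALLOC][4-43 FREE]
Op 4: c = malloc(1) -> c = 4; heap: [0-3 ALLOC][4-4 ALLOC][5-43 FREE]
Op 5: a = realloc(a, 20) -> a = 5; heap: [0-3 FREE][4-4 ALLOC][5-24 ALLOC][25-43 FREE]
Op 6: a = realloc(a, 5) -> a = 5; heap: [0-3 FREE][4-4 ALLOC][5-9 ALLOC][10-43 FREE]
Free blocks: [4 34] total_free=38 largest=34 -> 100*(38-34)/38 = 400/38 ≈ 10.526 -> rounds to 11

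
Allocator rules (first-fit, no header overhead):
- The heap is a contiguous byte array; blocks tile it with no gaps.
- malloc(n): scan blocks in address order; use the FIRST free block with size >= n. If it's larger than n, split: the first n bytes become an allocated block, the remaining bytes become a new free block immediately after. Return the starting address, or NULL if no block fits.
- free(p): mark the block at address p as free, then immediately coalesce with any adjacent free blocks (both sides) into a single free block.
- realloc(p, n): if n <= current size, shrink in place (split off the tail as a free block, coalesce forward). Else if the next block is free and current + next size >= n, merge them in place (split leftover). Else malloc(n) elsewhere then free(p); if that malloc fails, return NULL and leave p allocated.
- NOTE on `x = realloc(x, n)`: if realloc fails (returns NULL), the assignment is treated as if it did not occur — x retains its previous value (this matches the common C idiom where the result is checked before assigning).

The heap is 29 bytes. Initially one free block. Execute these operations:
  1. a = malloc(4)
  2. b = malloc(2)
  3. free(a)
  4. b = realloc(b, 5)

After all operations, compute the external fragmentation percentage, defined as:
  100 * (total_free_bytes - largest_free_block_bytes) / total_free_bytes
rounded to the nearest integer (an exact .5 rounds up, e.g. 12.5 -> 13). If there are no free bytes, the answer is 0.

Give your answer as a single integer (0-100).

Answer: 17

Derivation:
Op 1: a = malloc(4) -> a = 0; heap: [0-3 ALLOC][4-28 FREE]
Op 2: b = malloc(2) -> b = 4; heap: [0-3 ALLOC][4-5 ALLOC][6-28 FREE]
Op 3: free(a) -> (freed a); heap: [0-3 FREE][4-5 ALLOC][6-28 FREE]
Op 4: b = realloc(b, 5) -> b = 4; heap: [0-3 FREE][4-8 ALLOC][9-28 FREE]
Free blocks: [4 20] total_free=24 largest=20 -> 100*(24-20)/24 = 400/24 ≈ 16.667 -> rounds to 17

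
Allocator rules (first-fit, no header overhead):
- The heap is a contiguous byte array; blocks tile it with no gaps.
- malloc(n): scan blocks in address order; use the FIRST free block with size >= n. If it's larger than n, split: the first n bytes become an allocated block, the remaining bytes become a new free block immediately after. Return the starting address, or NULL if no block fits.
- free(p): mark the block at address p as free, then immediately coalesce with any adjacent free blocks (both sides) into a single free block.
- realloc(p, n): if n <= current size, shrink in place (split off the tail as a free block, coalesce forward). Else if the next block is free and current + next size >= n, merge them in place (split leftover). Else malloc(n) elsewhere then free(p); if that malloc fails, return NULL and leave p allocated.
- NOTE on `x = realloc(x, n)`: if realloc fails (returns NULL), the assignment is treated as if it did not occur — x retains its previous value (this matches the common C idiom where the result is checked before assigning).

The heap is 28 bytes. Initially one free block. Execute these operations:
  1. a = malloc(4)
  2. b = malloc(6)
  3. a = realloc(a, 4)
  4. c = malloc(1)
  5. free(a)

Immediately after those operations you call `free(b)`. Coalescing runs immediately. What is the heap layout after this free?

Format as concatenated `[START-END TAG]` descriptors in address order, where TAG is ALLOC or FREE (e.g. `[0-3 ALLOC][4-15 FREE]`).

Op 1: a = malloc(4) -> a = 0; heap: [0-3 ALLOC][4-27 FREE]
Op 2: b = malloc(6) -> b = 4; heap: [0-3 ALLOC][4-9 ALLOC][10-27 FREE]
Op 3: a = realloc(a, 4) -> a = 0; heap: [0-3 ALLOC][4-9 ALLOC][10-27 FREE]
Op 4: c = malloc(1) -> c = 10; heap: [0-3 ALLOC][4-9 ALLOC][10-10 ALLOC][11-27 FREE]
Op 5: free(a) -> (freed a); heap: [0-3 FREE][4-9 ALLOC][10-10 ALLOC][11-27 FREE]
free(b): b = 4 -> block [4-9 ALLOC]; mark free, coalesce with adjacent free neighbors -> [0-9 FREE][10-10 ALLOC][11-27 FREE]

Answer: [0-9 FREE][10-10 ALLOC][11-27 FREE]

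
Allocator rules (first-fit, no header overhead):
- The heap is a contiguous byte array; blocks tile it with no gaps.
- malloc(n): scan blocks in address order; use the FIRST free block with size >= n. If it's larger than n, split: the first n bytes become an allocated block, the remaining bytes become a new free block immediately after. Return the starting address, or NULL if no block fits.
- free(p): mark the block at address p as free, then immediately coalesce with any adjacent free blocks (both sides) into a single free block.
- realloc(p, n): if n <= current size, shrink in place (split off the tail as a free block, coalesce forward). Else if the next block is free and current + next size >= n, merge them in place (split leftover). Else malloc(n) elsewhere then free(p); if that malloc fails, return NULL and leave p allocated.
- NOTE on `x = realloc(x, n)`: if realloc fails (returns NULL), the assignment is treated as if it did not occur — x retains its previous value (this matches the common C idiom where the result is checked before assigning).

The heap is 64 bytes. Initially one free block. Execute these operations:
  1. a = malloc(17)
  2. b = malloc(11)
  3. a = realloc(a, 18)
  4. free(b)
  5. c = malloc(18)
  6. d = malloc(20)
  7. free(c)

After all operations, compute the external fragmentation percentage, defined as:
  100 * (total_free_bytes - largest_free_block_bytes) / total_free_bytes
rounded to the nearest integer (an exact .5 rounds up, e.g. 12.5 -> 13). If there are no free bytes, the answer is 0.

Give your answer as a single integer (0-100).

Answer: 39

Derivation:
Op 1: a = malloc(17) -> a = 0; heap: [0-16 ALLOC][17-63 FREE]
Op 2: b = malloc(11) -> b = 17; heap: [0-16 ALLOC][17-27 ALLOC][28-63 FREE]
Op 3: a = realloc(a, 18) -> a = 28; heap: [0-16 FREE][17-27 ALLOC][28-45 ALLOC][46-63 FREE]
Op 4: free(b) -> (freed b); heap: [0-27 FREE][28-45 ALLOC][46-63 FREE]
Op 5: c = malloc(18) -> c = 0; heap: [0-17 ALLOC][18-27 FREE][28-45 ALLOC][46-63 FREE]
Op 6: d = malloc(20) -> d = NULL; heap: [0-17 ALLOC][18-27 FREE][28-45 ALLOC][46-63 FREE]
Op 7: free(c) -> (freed c); heap: [0-27 FREE][28-45 ALLOC][46-63 FREE]
Free blocks: [28 18] total_free=46 largest=28 -> 100*(46-28)/46 = 1800/46 ≈ 39.130 -> rounds to 39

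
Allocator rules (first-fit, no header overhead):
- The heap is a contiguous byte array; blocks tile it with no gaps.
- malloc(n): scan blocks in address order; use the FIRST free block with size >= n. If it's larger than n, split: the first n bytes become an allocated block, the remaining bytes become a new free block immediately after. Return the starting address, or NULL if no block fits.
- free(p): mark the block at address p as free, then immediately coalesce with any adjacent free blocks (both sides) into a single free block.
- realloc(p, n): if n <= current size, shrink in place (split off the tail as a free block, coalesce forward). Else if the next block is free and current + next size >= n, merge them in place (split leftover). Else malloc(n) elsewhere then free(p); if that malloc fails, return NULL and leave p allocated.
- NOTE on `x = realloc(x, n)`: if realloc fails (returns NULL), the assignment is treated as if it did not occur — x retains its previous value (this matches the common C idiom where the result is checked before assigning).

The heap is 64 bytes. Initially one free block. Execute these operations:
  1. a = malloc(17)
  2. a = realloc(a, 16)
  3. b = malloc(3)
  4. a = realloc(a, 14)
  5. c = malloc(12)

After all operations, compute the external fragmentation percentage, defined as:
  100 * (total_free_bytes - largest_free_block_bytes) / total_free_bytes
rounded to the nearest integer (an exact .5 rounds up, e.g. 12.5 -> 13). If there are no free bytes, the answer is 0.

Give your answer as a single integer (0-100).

Answer: 6

Derivation:
Op 1: a = malloc(17) -> a = 0; heap: [0-16 ALLOC][17-63 FREE]
Op 2: a = realloc(a, 16) -> a = 0; heap: [0-15 ALLOC][16-63 FREE]
Op 3: b = malloc(3) -> b = 16; heap: [0-15 ALLOC][16-18 ALLOC][19-63 FREE]
Op 4: a = realloc(a, 14) -> a = 0; heap: [0-13 ALLOC][14-15 FREE][16-18 ALLOC][19-63 FREE]
Op 5: c = malloc(12) -> c = 19; heap: [0-13 ALLOC][14-15 FREE][16-18 ALLOC][19-30 ALLOC][31-63 FREE]
Free blocks: [2 33] total_free=35 largest=33 -> 100*(35-33)/35 = 200/35 ≈ 5.714 -> rounds to 6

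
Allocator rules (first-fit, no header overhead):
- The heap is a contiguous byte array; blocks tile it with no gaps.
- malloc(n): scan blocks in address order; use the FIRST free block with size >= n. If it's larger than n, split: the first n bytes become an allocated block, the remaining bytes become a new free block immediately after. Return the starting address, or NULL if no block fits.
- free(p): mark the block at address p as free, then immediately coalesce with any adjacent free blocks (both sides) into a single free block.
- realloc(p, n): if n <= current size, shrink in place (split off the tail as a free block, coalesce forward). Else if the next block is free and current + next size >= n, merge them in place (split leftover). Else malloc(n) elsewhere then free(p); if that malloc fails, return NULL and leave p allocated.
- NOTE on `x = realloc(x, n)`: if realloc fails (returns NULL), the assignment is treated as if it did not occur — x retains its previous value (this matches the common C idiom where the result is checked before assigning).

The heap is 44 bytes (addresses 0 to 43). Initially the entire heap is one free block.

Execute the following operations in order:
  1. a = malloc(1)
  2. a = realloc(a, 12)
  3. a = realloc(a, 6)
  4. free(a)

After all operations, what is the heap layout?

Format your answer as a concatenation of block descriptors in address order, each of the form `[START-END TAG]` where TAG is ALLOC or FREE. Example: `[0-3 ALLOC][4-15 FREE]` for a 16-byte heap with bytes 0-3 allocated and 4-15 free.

Op 1: a = malloc(1) -> a = 0; heap: [0-0 ALLOC][1-43 FREE]
Op 2: a = realloc(a, 12) -> a = 0; heap: [0-11 ALLOC][12-43 FREE]
Op 3: a = realloc(a, 6) -> a = 0; heap: [0-5 ALLOC][6-43 FREE]
Op 4: free(a) -> (freed a); heap: [0-43 FREE]

Answer: [0-43 FREE]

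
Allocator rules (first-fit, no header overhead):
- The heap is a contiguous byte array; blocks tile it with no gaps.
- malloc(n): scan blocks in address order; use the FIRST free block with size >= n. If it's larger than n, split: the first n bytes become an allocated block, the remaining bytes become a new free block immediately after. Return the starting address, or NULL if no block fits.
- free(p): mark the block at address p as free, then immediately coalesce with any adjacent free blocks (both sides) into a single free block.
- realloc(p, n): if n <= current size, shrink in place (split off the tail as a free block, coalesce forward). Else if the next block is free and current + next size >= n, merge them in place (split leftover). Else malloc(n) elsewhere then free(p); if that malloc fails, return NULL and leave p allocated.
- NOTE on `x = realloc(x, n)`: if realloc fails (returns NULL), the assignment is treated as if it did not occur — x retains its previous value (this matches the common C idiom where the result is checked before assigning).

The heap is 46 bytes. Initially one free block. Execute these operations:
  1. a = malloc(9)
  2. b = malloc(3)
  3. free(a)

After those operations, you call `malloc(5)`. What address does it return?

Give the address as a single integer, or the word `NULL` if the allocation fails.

Answer: 0

Derivation:
Op 1: a = malloc(9) -> a = 0; heap: [0-8 ALLOC][9-45 FREE]
Op 2: b = malloc(3) -> b = 9; heap: [0-8 ALLOC][9-11 ALLOC][12-45 FREE]
Op 3: free(a) -> (freed a); heap: [0-8 FREE][9-11 ALLOC][12-45 FREE]
malloc(5): first-fit scan over [0-8 FREE][9-11 ALLOC][12-45 FREE] -> 0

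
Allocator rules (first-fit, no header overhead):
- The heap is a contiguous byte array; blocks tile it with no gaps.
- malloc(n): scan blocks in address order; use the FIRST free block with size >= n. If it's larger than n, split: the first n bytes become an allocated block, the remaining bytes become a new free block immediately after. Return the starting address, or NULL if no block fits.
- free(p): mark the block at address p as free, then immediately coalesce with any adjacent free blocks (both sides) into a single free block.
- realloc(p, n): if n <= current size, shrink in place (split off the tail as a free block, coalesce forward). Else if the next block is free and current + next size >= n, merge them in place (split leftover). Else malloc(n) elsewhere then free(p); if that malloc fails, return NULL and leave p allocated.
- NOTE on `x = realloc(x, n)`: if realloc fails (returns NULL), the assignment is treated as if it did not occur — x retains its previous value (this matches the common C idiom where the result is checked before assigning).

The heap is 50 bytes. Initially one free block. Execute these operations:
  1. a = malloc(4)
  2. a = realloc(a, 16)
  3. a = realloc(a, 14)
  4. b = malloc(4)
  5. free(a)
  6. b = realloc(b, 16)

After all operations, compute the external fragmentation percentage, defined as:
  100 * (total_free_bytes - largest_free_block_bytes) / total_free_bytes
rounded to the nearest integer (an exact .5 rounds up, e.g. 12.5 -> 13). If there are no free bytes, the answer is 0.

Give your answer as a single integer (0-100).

Answer: 41

Derivation:
Op 1: a = malloc(4) -> a = 0; heap: [0-3 ALLOC][4-49 FREE]
Op 2: a = realloc(a, 16) -> a = 0; heap: [0-15 ALLOC][16-49 FREE]
Op 3: a = realloc(a, 14) -> a = 0; heap: [0-13 ALLOC][14-49 FREE]
Op 4: b = malloc(4) -> b = 14; heap: [0-13 ALLOC][14-17 ALLOC][18-49 FREE]
Op 5: free(a) -> (freed a); heap: [0-13 FREE][14-17 ALLOC][18-49 FREE]
Op 6: b = realloc(b, 16) -> b = 14; heap: [0-13 FREE][14-29 ALLOC][30-49 FREE]
Free blocks: [14 20] total_free=34 largest=20 -> 100*(34-20)/34 = 1400/34 ≈ 41.176 -> rounds to 41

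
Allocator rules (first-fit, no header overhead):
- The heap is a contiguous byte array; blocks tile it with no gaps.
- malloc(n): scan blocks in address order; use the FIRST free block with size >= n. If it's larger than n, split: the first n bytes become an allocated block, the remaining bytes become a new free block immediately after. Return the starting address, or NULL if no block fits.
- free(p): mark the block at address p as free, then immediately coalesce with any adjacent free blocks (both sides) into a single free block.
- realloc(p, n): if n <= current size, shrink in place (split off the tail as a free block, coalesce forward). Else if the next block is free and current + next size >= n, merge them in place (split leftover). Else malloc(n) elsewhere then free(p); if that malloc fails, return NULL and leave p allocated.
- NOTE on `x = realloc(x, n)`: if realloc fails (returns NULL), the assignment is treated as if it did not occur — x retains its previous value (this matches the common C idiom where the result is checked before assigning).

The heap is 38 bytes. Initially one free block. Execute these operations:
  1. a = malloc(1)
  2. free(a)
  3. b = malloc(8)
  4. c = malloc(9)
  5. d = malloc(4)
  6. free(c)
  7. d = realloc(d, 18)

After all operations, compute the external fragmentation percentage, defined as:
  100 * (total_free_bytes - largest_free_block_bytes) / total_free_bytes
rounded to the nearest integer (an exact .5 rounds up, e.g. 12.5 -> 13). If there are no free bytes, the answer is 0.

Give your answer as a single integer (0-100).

Answer: 25

Derivation:
Op 1: a = malloc(1) -> a = 0; heap: [0-0 ALLOC][1-37 FREE]
Op 2: free(a) -> (freed a); heap: [0-37 FREE]
Op 3: b = malloc(8) -> b = 0; heap: [0-7 ALLOC][8-37 FREE]
Op 4: c = malloc(9) -> c = 8; heap: [0-7 ALLOC][8-16 ALLOC][17-37 FREE]
Op 5: d = malloc(4) -> d = 17; heap: [0-7 ALLOC][8-16 ALLOC][17-20 ALLOC][21-37 FREE]
Op 6: free(c) -> (freed c); heap: [0-7 ALLOC][8-16 FREE][17-20 ALLOC][21-37 FREE]
Op 7: d = realloc(d, 18) -> d = 17; heap: [0-7 ALLOC][8-16 FREE][17-34 ALLOC][35-37 FREE]
Free blocks: [9 3] total_free=12 largest=9 -> 100*(12-9)/12 = 300/12 = 25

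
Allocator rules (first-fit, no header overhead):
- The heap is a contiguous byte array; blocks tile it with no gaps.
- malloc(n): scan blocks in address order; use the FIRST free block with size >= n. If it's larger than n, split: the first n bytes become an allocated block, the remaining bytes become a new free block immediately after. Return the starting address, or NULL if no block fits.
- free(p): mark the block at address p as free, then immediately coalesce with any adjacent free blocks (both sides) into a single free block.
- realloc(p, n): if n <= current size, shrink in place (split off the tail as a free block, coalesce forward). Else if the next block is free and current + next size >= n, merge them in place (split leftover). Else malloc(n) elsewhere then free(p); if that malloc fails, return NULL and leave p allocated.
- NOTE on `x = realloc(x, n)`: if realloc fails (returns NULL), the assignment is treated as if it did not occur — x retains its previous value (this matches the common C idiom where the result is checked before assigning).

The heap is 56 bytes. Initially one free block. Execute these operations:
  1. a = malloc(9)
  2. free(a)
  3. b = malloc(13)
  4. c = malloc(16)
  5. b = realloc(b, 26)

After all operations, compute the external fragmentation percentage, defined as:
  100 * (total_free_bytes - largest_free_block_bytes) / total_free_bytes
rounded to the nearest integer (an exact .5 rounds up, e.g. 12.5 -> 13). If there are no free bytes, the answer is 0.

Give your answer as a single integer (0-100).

Answer: 7

Derivation:
Op 1: a = malloc(9) -> a = 0; heap: [0-8 ALLOC][9-55 FREE]
Op 2: free(a) -> (freed a); heap: [0-55 FREE]
Op 3: b = malloc(13) -> b = 0; heap: [0-12 ALLOC][13-55 FREE]
Op 4: c = malloc(16) -> c = 13; heap: [0-12 ALLOC][13-28 ALLOC][29-55 FREE]
Op 5: b = realloc(b, 26) -> b = 29; heap: [0-12 FREE][13-28 ALLOC][29-54 ALLOC][55-55 FREE]
Free blocks: [13 1] total_free=14 largest=13 -> 100*(14-13)/14 = 100/14 ≈ 7.143 -> rounds to 7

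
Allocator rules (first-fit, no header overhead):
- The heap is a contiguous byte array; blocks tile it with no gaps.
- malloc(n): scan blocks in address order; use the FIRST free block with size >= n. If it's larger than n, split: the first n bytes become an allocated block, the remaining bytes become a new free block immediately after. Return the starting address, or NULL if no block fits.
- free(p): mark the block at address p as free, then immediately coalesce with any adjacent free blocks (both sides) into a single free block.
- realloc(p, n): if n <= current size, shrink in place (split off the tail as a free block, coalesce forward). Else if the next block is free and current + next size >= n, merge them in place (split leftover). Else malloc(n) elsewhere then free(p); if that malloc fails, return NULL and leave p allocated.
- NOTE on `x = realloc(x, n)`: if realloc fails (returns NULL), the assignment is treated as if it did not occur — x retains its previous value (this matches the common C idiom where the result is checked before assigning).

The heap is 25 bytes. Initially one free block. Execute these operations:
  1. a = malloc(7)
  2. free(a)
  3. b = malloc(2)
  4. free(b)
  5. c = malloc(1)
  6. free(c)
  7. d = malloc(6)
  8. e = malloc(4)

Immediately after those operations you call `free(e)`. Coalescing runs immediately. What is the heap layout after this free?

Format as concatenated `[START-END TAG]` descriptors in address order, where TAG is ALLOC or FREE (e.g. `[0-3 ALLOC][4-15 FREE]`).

Answer: [0-5 ALLOC][6-24 FREE]

Derivation:
Op 1: a = malloc(7) -> a = 0; heap: [0-6 ALLOC][7-24 FREE]
Op 2: free(a) -> (freed a); heap: [0-24 FREE]
Op 3: b = malloc(2) -> b = 0; heap: [0-1 ALLOC][2-24 FREE]
Op 4: free(b) -> (freed b); heap: [0-24 FREE]
Op 5: c = malloc(1) -> c = 0; heap: [0-0 ALLOC][1-24 FREE]
Op 6: free(c) -> (freed c); heap: [0-24 FREE]
Op 7: d = malloc(6) -> d = 0; heap: [0-5 ALLOC][6-24 FREE]
Op 8: e = malloc(4) -> e = 6; heap: [0-5 ALLOC][6-9 ALLOC][10-24 FREE]
free(e): e = 6 -> block [6-9 ALLOC]; mark free, coalesce with adjacent free neighbors -> [0-5 ALLOC][6-24 FREE]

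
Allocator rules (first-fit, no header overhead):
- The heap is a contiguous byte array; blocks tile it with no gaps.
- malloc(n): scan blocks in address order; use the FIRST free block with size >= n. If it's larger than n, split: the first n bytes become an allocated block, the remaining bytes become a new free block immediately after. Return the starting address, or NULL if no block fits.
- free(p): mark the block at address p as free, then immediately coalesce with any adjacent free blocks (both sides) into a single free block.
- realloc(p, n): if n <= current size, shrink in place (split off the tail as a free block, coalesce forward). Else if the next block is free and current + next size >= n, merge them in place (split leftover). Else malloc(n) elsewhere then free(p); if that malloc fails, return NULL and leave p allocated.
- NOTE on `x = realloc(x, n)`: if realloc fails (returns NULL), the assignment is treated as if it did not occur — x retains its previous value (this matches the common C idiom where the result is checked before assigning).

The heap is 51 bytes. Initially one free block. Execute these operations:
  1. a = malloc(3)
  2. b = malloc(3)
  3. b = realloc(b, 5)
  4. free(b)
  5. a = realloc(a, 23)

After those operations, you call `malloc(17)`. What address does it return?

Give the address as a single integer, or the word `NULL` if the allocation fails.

Op 1: a = malloc(3) -> a = 0; heap: [0-2 ALLOC][3-50 FREE]
Op 2: b = malloc(3) -> b = 3; heap: [0-2 ALLOC][3-5 ALLOC][6-50 FREE]
Op 3: b = realloc(b, 5) -> b = 3; heap: [0-2 ALLOC][3-7 ALLOC][8-50 FREE]
Op 4: free(b) -> (freed b); heap: [0-2 ALLOC][3-50 FREE]
Op 5: a = realloc(a, 23) -> a = 0; heap: [0-22 ALLOC][23-50 FREE]
malloc(17): first-fit scan over [0-22 ALLOC][23-50 FREE] -> 23

Answer: 23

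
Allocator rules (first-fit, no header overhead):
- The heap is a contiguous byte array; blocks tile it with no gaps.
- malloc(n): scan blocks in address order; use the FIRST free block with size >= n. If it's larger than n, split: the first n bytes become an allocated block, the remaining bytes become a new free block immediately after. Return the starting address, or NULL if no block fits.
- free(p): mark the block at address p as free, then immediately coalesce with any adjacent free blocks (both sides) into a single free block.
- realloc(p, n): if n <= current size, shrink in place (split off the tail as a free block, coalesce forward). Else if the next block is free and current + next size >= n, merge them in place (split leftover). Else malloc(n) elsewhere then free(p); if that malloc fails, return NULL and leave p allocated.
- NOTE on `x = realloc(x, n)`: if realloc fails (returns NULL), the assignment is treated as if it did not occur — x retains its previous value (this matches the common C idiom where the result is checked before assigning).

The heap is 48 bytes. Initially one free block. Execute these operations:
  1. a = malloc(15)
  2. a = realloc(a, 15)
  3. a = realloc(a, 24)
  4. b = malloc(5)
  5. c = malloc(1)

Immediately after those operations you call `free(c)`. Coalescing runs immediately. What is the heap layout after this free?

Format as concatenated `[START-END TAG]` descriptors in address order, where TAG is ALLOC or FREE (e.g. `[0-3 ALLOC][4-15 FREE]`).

Answer: [0-23 ALLOC][24-28 ALLOC][29-47 FREE]

Derivation:
Op 1: a = malloc(15) -> a = 0; heap: [0-14 ALLOC][15-47 FREE]
Op 2: a = realloc(a, 15) -> a = 0; heap: [0-14 ALLOC][15-47 FREE]
Op 3: a = realloc(a, 24) -> a = 0; heap: [0-23 ALLOC][24-47 FREE]
Op 4: b = malloc(5) -> b = 24; heap: [0-23 ALLOC][24-28 ALLOC][29-47 FREE]
Op 5: c = malloc(1) -> c = 29; heap: [0-23 ALLOC][24-28 ALLOC][29-29 ALLOC][30-47 FREE]
free(c): c = 29 -> block [29-29 ALLOC]; mark free, coalesce with adjacent free neighbors -> [0-23 ALLOC][24-28 ALLOC][29-47 FREE]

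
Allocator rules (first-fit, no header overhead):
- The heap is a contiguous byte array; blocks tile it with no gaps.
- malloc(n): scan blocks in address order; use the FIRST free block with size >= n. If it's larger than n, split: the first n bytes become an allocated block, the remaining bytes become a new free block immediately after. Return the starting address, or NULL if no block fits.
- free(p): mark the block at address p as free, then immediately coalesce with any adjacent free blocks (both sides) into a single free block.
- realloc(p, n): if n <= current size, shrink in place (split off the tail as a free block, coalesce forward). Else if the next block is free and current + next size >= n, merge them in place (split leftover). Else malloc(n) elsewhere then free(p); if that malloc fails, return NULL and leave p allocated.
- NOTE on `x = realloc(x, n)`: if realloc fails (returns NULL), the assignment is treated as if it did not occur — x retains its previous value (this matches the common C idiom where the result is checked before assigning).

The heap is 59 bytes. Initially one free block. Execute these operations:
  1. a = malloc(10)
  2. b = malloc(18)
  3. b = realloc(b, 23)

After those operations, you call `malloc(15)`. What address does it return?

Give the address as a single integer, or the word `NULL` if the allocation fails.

Op 1: a = malloc(10) -> a = 0; heap: [0-9 ALLOC][10-58 FREE]
Op 2: b = malloc(18) -> b = 10; heap: [0-9 ALLOC][10-27 ALLOC][28-58 FREE]
Op 3: b = realloc(b, 23) -> b = 10; heap: [0-9 ALLOC][10-32 ALLOC][33-58 FREE]
malloc(15): first-fit scan over [0-9 ALLOC][10-32 ALLOC][33-58 FREE] -> 33

Answer: 33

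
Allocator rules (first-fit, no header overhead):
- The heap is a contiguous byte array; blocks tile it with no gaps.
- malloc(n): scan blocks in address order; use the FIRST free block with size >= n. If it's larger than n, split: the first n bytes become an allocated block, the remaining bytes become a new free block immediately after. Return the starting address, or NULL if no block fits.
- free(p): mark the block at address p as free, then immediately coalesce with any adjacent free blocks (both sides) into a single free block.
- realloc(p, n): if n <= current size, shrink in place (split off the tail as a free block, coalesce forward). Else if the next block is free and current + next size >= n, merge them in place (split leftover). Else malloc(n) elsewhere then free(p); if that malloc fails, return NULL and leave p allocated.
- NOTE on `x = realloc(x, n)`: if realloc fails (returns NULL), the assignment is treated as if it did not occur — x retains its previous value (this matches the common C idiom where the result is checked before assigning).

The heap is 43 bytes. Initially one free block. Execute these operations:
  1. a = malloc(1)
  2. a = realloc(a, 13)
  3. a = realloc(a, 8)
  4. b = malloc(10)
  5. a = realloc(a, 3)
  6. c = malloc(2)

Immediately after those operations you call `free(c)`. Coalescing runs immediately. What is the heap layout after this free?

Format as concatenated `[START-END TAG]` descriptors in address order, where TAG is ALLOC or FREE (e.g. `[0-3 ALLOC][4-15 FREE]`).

Op 1: a = malloc(1) -> a = 0; heap: [0-0 ALLOC][1-42 FREE]
Op 2: a = realloc(a, 13) -> a = 0; heap: [0-12 ALLOC][13-42 FREE]
Op 3: a = realloc(a, 8) -> a = 0; heap: [0-7 ALLOC][8-42 FREE]
Op 4: b = malloc(10) -> b = 8; heap: [0-7 ALLOC][8-17 ALLOC][18-42 FREE]
Op 5: a = realloc(a, 3) -> a = 0; heap: [0-2 ALLOC][3-7 FREE][8-17 ALLOC][18-42 FREE]
Op 6: c = malloc(2) -> c = 3; heap: [0-2 ALLOC][3-4 ALLOC][5-7 FREE][8-17 ALLOC][18-42 FREE]
free(c): c = 3 -> block [3-4 ALLOC]; mark free, coalesce with adjacent free neighbors -> [0-2 ALLOC][3-7 FREE][8-17 ALLOC][18-42 FREE]

Answer: [0-2 ALLOC][3-7 FREE][8-17 ALLOC][18-42 FREE]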